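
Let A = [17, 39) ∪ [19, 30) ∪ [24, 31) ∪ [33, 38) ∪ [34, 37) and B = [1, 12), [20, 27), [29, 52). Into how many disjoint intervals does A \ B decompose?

A, merged: [17, 39).
A \ B = [17, 20), [27, 29).
That is 2 disjoint pieces.

2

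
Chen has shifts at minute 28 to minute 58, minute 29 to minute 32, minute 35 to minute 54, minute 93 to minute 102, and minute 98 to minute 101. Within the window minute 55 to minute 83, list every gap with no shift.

The merged coverage is minute 28 to minute 58, minute 93 to minute 102.
Complement within minute 55 to minute 83: minute 58 to minute 83.

minute 58 to minute 83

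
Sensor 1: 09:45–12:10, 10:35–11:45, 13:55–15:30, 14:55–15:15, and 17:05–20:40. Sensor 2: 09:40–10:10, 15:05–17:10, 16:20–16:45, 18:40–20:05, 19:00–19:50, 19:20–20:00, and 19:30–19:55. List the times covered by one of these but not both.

09:40–09:45, 10:10–12:10, 13:55–15:05, 15:30–17:05, 17:10–18:40, 20:05–20:40

First set merges to 09:45–12:10, 13:55–15:30, 17:05–20:40.
Second set merges to 09:40–10:10, 15:05–17:10, 18:40–20:05.
Only in the first: 10:10–12:10, 13:55–15:05, 17:10–18:40, 20:05–20:40.
Only in the second: 09:40–09:45, 15:30–17:05.
Together these are the periods covered by exactly one.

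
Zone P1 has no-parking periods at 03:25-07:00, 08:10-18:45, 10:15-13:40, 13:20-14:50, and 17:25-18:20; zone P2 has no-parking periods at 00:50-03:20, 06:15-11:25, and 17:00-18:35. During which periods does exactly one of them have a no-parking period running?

First set merges to 03:25–07:00, 08:10–18:45.
A but not B: 03:25–06:15, 11:25–17:00, 18:35–18:45.
B but not A: 00:50–03:20, 07:00–08:10.
Combining gives A △ B.

00:50–03:20, 03:25–06:15, 07:00–08:10, 11:25–17:00, 18:35–18:45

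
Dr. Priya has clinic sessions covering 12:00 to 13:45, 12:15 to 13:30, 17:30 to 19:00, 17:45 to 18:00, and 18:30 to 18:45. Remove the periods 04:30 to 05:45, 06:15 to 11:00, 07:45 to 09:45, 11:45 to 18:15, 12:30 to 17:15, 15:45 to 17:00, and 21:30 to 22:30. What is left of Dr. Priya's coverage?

18:15–19:00

A, merged: 12:00–13:45, 17:30–19:00.
B, merged: 04:30–05:45, 06:15–11:00, 11:45–18:15, 21:30–22:30.
12:00–13:45 lies entirely inside B → drops out.
17:30–19:00 with B removed leaves 18:15–19:00.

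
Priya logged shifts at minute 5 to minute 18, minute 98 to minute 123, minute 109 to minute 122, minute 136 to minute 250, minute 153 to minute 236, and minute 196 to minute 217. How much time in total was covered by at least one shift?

Merged: minute 5 to minute 18, minute 98 to minute 123, minute 136 to minute 250.
Lengths: 13 minutes + 25 minutes + 114 minutes = 152 minutes.

152 minutes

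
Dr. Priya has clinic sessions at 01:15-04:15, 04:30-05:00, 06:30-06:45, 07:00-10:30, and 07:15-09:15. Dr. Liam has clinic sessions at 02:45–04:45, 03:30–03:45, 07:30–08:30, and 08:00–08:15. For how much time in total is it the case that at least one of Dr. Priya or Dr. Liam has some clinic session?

First set merges to 01:15-04:15, 04:30-05:00, 06:30-06:45, 07:00-10:30.
Second set merges to 02:45-04:45, 07:30-08:30.
A ∪ B = 01:15-05:00, 06:30-06:45, 07:00-10:30.
Total: 3 h 45 min + 15 min + 3 h 30 min = 7 h 30 min.

7 h 30 min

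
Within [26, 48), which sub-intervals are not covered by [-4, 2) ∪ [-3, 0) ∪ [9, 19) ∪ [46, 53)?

The merged coverage is [-4, 2), [9, 19), [46, 53).
Complement within [26, 48): [26, 46).

[26, 46)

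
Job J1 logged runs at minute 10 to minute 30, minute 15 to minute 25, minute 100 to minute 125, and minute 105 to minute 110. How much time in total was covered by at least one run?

45 minutes

Merged: minute 10 to minute 30, minute 100 to minute 125.
Lengths: 20 minutes + 25 minutes = 45 minutes.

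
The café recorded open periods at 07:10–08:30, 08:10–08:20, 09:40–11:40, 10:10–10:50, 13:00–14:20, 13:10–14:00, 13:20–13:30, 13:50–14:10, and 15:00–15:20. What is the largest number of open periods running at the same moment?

3

At 13:20, 3 of the intervals are simultaneously active.
No point has more.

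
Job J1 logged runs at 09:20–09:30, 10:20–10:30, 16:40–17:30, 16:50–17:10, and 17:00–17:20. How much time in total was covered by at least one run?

1 h 10 min

Merged: 09:20-09:30, 10:20-10:30, 16:40-17:30.
Lengths: 10 min + 10 min + 50 min = 1 h 10 min.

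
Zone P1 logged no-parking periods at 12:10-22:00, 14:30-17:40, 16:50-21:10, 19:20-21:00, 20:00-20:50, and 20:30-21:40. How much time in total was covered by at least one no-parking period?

9 h 50 min

Merged: 12:10–22:00.
Length: 9 h 50 min.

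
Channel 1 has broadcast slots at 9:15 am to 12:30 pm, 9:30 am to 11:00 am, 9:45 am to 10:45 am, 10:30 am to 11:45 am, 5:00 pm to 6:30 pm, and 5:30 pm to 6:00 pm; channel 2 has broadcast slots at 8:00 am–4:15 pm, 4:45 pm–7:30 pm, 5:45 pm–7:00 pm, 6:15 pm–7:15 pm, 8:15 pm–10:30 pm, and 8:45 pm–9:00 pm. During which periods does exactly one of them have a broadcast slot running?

8:00 am-9:15 am, 12:30 pm-4:15 pm, 4:45 pm-5:00 pm, 6:30 pm-7:30 pm, 8:15 pm-10:30 pm

A, merged: 9:15 am-12:30 pm, 5:00 pm-6:30 pm.
B, merged: 8:00 am-4:15 pm, 4:45 pm-7:30 pm, 8:15 pm-10:30 pm.
Only in the first: none.
Only in the second: 8:00 am-9:15 am, 12:30 pm-4:15 pm, 4:45 pm-5:00 pm, 6:30 pm-7:30 pm, 8:15 pm-10:30 pm.
Together these are the periods covered by exactly one.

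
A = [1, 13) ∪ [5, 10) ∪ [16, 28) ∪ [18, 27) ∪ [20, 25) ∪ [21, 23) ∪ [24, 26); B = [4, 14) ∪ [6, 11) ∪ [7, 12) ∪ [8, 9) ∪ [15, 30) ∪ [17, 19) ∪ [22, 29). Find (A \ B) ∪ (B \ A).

Merge the first list: [1, 13), [16, 28).
Merge the second list: [4, 14), [15, 30).
A \ B = [1, 4).
B \ A = [13, 14), [15, 16), [28, 30).
Union of the two gives the symmetric difference.

[1, 4) ∪ [13, 14) ∪ [15, 16) ∪ [28, 30)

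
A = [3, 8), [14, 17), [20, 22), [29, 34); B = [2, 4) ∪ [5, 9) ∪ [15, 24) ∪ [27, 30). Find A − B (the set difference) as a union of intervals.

[3, 8) minus B → [4, 5).
[14, 17) minus B → [14, 15).
[20, 22): fully covered by B → removed.
[29, 34) minus B → [30, 34).

[4, 5) ∪ [14, 15) ∪ [30, 34)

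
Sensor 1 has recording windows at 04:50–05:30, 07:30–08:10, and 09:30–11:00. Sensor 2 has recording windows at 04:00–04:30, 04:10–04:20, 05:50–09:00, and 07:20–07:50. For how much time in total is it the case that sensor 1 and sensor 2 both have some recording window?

Merge the second list: 04:00–04:30, 05:50–09:00.
A ∩ B = 07:30–08:10.
Total: 40 min.

40 min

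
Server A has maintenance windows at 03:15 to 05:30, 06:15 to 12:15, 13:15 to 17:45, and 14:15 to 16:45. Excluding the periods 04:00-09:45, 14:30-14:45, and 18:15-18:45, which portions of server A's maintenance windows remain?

03:15–04:00, 09:45–12:15, 13:15–14:30, 14:45–17:45

First set merges to 03:15–05:30, 06:15–12:15, 13:15–17:45.
03:15–05:30 minus B → 03:15–04:00.
06:15–12:15 minus B → 09:45–12:15.
13:15–17:45 minus B → 13:15–14:30, 14:45–17:45.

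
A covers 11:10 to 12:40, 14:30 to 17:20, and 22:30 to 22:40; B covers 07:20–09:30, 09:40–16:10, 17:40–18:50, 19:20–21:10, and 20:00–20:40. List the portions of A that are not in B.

Merge the second list: 07:20-09:30, 09:40-16:10, 17:40-18:50, 19:20-21:10.
11:10-12:40: entirely removed.
14:30-17:20 \ B = 16:10-17:20.
22:30-22:40: nothing removed.

16:10-17:20, 22:30-22:40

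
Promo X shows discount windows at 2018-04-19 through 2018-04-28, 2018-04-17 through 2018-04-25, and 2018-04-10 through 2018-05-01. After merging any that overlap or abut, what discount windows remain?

2018-04-10 through 2018-05-01

Sort by start: 2018-04-10 through 2018-05-01, 2018-04-17 through 2018-04-25, 2018-04-19 through 2018-04-28.
2018-04-17 through 2018-04-25 overlaps/touches 2018-04-10 through 2018-05-01 → extend to 2018-04-10 through 2018-05-01.
2018-04-19 through 2018-04-28 overlaps/touches 2018-04-10 through 2018-05-01 → extend to 2018-04-10 through 2018-05-01.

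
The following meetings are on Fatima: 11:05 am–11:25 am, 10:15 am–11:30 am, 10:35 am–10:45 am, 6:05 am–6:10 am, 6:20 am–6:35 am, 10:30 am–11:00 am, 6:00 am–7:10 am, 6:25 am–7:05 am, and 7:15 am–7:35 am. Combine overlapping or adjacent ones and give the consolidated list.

Sort by start: 6:00 am–7:10 am, 6:05 am–6:10 am, 6:20 am–6:35 am, 6:25 am–7:05 am, 7:15 am–7:35 am, 10:15 am–11:30 am, 10:30 am–11:00 am, 10:35 am–10:45 am, 11:05 am–11:25 am.
6:05 am–6:10 am overlaps/touches 6:00 am–7:10 am → extend to 6:00 am–7:10 am.
6:20 am–6:35 am overlaps/touches 6:00 am–7:10 am → extend to 6:00 am–7:10 am.
6:25 am–7:05 am overlaps/touches 6:00 am–7:10 am → extend to 6:00 am–7:10 am.
7:15 am–7:35 am is disjoint → start new block.
10:15 am–11:30 am is disjoint → start new block.
10:30 am–11:00 am overlaps/touches 10:15 am–11:30 am → extend to 10:15 am–11:30 am.
10:35 am–10:45 am overlaps/touches 10:15 am–11:30 am → extend to 10:15 am–11:30 am.
11:05 am–11:25 am overlaps/touches 10:15 am–11:30 am → extend to 10:15 am–11:30 am.

6:00 am–7:10 am, 7:15 am–7:35 am, 10:15 am–11:30 am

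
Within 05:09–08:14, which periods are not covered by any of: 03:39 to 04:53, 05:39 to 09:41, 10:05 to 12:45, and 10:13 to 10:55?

05:09–05:39

After merging, the occupied span is 03:39–04:53, 05:39–09:41, 10:05–12:45.
Uncovered inside 05:09–08:14: 05:09–05:39.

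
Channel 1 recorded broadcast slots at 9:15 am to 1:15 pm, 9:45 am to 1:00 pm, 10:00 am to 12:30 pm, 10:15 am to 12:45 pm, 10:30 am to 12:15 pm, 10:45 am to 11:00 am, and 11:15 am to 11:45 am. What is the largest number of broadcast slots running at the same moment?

6

Sweep endpoints in order; track running count of active intervals.
Peak of 6 reached at 10:45 am.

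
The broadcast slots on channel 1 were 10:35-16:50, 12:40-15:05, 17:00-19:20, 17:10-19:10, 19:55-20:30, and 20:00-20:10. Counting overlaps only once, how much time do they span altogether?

Merged: 10:35–16:50, 17:00–19:20, 19:55–20:30.
Lengths: 6 h 15 min + 2 h 20 min + 35 min = 9 h 10 min.

9 h 10 min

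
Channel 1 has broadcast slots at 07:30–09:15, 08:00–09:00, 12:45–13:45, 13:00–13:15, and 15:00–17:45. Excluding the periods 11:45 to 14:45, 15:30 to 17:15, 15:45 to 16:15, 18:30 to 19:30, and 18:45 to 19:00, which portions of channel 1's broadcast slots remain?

07:30–09:15, 15:00–15:30, 17:15–17:45

First set merges to 07:30–09:15, 12:45–13:45, 15:00–17:45.
Second set merges to 11:45–14:45, 15:30–17:15, 18:30–19:30.
07:30–09:15 is untouched.
12:45–13:45 lies entirely inside B → drops out.
15:00–17:45 with B removed leaves 15:00–15:30, 17:15–17:45.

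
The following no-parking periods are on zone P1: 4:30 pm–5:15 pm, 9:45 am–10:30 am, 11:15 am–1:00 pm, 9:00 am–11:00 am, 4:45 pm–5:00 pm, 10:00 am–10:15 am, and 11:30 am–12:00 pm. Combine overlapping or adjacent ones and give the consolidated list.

Sort by start: 9:00 am–11:00 am, 9:45 am–10:30 am, 10:00 am–10:15 am, 11:15 am–1:00 pm, 11:30 am–12:00 pm, 4:30 pm–5:15 pm, 4:45 pm–5:00 pm.
9:45 am–10:30 am overlaps/touches 9:00 am–11:00 am → extend to 9:00 am–11:00 am.
10:00 am–10:15 am overlaps/touches 9:00 am–11:00 am → extend to 9:00 am–11:00 am.
11:15 am–1:00 pm is disjoint → start new block.
11:30 am–12:00 pm overlaps/touches 11:15 am–1:00 pm → extend to 11:15 am–1:00 pm.
4:30 pm–5:15 pm is disjoint → start new block.
4:45 pm–5:00 pm overlaps/touches 4:30 pm–5:15 pm → extend to 4:30 pm–5:15 pm.

9:00 am–11:00 am, 11:15 am–1:00 pm, 4:30 pm–5:15 pm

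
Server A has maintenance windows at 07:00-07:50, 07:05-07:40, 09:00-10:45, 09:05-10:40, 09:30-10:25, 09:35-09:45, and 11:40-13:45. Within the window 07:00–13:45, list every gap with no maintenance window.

07:50–09:00, 10:45–11:40

The merged coverage is 07:00–07:50, 09:00–10:45, 11:40–13:45.
Gaps within 07:00–13:45: 07:50–09:00, 10:45–11:40.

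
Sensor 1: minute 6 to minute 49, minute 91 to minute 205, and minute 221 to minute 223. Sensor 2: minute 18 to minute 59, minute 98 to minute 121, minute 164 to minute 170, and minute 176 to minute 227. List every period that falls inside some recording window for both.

minute 6 to minute 49 meets the second set on minute 18 to minute 49.
minute 91 to minute 205 meets the second set on minute 98 to minute 121, minute 164 to minute 170, minute 176 to minute 205.
minute 221 to minute 223 meets the second set on minute 221 to minute 223.

minute 18 to minute 49, minute 98 to minute 121, minute 164 to minute 170, minute 176 to minute 205, minute 221 to minute 223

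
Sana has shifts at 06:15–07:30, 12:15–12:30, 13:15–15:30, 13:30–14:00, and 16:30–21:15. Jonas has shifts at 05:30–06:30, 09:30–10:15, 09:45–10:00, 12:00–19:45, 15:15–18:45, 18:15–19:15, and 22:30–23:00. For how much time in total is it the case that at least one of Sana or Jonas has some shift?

12 h 30 min

A, merged: 06:15-07:30, 12:15-12:30, 13:15-15:30, 16:30-21:15.
B, merged: 05:30-06:30, 09:30-10:15, 12:00-19:45, 22:30-23:00.
A ∪ B = 05:30-07:30, 09:30-10:15, 12:00-21:15, 22:30-23:00.
Total: 2 h + 45 min + 9 h 15 min + 30 min = 12 h 30 min.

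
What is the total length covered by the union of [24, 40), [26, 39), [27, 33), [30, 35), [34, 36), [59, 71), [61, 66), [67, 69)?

Merged: [24, 40), [59, 71).
Lengths: 16 + 12 = 28.

28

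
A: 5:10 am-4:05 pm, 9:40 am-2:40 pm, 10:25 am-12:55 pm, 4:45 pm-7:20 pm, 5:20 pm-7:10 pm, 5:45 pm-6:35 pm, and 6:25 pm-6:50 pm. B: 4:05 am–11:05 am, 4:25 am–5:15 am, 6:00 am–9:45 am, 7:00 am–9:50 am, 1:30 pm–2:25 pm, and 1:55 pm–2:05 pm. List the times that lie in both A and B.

5:10 am-11:05 am, 1:30 pm-2:25 pm

First set merges to 5:10 am-4:05 pm, 4:45 pm-7:20 pm.
Second set merges to 4:05 am-11:05 am, 1:30 pm-2:25 pm.
5:10 am-4:05 pm overlaps B on 5:10 am-11:05 am, 1:30 pm-2:25 pm.
4:45 pm-7:20 pm falls entirely outside B.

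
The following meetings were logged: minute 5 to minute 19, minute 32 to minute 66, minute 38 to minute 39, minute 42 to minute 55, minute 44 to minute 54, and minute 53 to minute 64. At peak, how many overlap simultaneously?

Sweep endpoints in order; track running count of active intervals.
Peak of 4 reached at minute 53.

4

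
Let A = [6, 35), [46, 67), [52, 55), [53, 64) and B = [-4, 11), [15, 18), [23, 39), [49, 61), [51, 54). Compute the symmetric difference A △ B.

[-4, 6) ∪ [11, 15) ∪ [18, 23) ∪ [35, 39) ∪ [46, 49) ∪ [61, 67)

A, merged: [6, 35), [46, 67).
B, merged: [-4, 11), [15, 18), [23, 39), [49, 61).
Only in the first: [11, 15), [18, 23), [46, 49), [61, 67).
Only in the second: [-4, 6), [35, 39).
Together these are the periods covered by exactly one.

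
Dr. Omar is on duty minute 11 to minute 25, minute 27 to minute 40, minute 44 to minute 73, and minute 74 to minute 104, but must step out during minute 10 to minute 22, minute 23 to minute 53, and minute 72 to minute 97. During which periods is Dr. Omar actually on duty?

minute 11 to minute 25 with B removed leaves minute 22 to minute 23.
minute 27 to minute 40 lies entirely inside B → drops out.
minute 44 to minute 73 with B removed leaves minute 53 to minute 72.
minute 74 to minute 104 with B removed leaves minute 97 to minute 104.

minute 22 to minute 23, minute 53 to minute 72, minute 97 to minute 104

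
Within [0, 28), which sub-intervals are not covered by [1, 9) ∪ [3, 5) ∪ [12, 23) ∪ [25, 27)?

[0, 1) ∪ [9, 12) ∪ [23, 25) ∪ [27, 28)

Covered (merged): [1, 9), [12, 23), [25, 27).
Complement within [0, 28): [0, 1), [9, 12), [23, 25), [27, 28).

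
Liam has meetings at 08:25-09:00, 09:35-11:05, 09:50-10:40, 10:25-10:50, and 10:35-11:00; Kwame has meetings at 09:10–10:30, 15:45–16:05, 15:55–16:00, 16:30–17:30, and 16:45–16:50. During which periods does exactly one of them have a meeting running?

08:25–09:00, 09:10–09:35, 10:30–11:05, 15:45–16:05, 16:30–17:30

A, merged: 08:25–09:00, 09:35–11:05.
B, merged: 09:10–10:30, 15:45–16:05, 16:30–17:30.
A \ B = 08:25–09:00, 10:30–11:05.
B \ A = 09:10–09:35, 15:45–16:05, 16:30–17:30.
Union of the two gives the symmetric difference.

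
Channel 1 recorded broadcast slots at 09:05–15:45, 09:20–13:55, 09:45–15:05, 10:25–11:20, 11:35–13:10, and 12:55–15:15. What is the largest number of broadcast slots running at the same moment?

5

Sweep endpoints in order; track running count of active intervals.
Peak of 5 reached at 12:55.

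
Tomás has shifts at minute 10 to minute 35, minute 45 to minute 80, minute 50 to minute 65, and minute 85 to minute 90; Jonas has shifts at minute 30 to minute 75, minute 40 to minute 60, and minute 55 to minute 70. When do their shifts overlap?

First set merges to minute 10 to minute 35, minute 45 to minute 80, minute 85 to minute 90.
Second set merges to minute 30 to minute 75.
minute 10 to minute 35 meets the second set on minute 30 to minute 35.
minute 45 to minute 80 meets the second set on minute 45 to minute 75.
minute 85 to minute 90: no overlap with the second set.

minute 30 to minute 35, minute 45 to minute 75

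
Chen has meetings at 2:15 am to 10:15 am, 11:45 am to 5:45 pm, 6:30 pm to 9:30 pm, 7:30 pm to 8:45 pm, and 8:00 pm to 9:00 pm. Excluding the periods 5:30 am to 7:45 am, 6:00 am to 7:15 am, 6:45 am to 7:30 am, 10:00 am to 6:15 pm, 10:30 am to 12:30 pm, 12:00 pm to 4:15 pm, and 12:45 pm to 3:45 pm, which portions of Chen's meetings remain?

Merge the first list: 2:15 am-10:15 am, 11:45 am-5:45 pm, 6:30 pm-9:30 pm.
Merge the second list: 5:30 am-7:45 am, 10:00 am-6:15 pm.
2:15 am-10:15 am minus B → 2:15 am-5:30 am, 7:45 am-10:00 am.
11:45 am-5:45 pm: fully covered by B → removed.
6:30 pm-9:30 pm: no B overlap → unchanged.

2:15 am-5:30 am, 7:45 am-10:00 am, 6:30 pm-9:30 pm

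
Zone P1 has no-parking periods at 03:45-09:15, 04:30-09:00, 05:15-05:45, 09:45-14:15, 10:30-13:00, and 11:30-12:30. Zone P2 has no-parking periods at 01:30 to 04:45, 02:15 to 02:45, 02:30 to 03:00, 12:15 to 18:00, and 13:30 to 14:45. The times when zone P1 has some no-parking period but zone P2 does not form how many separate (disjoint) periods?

2

Merge the first list: 03:45-09:15, 09:45-14:15.
Merge the second list: 01:30-04:45, 12:15-18:00.
A \ B = 04:45-09:15, 09:45-12:15.
That is 2 disjoint pieces.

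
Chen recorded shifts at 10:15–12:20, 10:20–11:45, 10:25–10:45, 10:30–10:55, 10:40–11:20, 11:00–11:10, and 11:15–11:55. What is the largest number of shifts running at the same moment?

At 10:40, 5 of the intervals are simultaneously active.
No point has more.

5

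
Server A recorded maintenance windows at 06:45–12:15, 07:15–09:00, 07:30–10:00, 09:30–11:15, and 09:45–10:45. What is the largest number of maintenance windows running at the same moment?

Sweep endpoints in order; track running count of active intervals.
Peak of 4 reached at 09:45.

4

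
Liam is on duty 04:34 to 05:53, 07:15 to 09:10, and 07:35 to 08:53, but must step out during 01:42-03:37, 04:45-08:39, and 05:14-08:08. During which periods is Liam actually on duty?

Merge the first list: 04:34–05:53, 07:15–09:10.
Merge the second list: 01:42–03:37, 04:45–08:39.
04:34–05:53 with B removed leaves 04:34–04:45.
07:15–09:10 with B removed leaves 08:39–09:10.

04:34–04:45, 08:39–09:10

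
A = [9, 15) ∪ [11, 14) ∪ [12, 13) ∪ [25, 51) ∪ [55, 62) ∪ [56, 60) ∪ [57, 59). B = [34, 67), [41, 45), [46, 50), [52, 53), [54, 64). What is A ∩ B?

[34, 51) ∪ [55, 62)

First set merges to [9, 15), [25, 51), [55, 62).
Second set merges to [34, 67).
[9, 15) falls entirely outside B.
[25, 51) overlaps B on [34, 51).
[55, 62) overlaps B on [55, 62).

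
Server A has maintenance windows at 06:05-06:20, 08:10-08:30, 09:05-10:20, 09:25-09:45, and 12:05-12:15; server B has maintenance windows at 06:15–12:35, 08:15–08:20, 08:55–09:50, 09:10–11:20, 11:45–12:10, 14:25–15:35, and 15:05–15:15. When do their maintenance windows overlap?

06:15–06:20, 08:10–08:30, 09:05–10:20, 12:05–12:15

A, merged: 06:05–06:20, 08:10–08:30, 09:05–10:20, 12:05–12:15.
B, merged: 06:15–12:35, 14:25–15:35.
06:05–06:20 ∩ B → 06:15–06:20.
08:10–08:30 ∩ B → 08:10–08:30.
09:05–10:20 ∩ B → 09:05–10:20.
12:05–12:15 ∩ B → 12:05–12:15.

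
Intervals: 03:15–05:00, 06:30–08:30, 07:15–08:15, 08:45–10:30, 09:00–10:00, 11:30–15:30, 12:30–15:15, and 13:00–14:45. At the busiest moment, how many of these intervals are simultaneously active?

3

Sweep endpoints in order; track running count of active intervals.
Peak of 3 reached at 13:00.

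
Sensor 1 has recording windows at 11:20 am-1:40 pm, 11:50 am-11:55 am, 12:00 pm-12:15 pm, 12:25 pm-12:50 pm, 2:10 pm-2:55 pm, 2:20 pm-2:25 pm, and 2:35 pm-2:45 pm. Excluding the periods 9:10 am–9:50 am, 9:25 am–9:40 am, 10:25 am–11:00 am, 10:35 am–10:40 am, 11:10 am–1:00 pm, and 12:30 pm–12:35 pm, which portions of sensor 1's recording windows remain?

Merge the first list: 11:20 am–1:40 pm, 2:10 pm–2:55 pm.
Merge the second list: 9:10 am–9:50 am, 10:25 am–11:00 am, 11:10 am–1:00 pm.
11:20 am–1:40 pm minus B → 1:00 pm–1:40 pm.
2:10 pm–2:55 pm: no B overlap → unchanged.

1:00 pm–1:40 pm, 2:10 pm–2:55 pm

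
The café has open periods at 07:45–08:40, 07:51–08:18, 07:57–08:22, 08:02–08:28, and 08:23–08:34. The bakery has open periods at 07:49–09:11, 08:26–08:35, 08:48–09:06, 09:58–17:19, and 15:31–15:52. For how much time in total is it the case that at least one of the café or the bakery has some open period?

8 h 47 min

Merge the first list: 07:45–08:40.
Merge the second list: 07:49–09:11, 09:58–17:19.
A ∪ B = 07:45–09:11, 09:58–17:19.
Total: 1 h 26 min + 7 h 21 min = 8 h 47 min.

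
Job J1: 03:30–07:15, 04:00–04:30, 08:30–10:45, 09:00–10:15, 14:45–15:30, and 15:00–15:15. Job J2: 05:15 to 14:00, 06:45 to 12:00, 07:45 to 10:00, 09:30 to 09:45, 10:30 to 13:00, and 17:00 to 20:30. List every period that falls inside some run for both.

A, merged: 03:30–07:15, 08:30–10:45, 14:45–15:30.
B, merged: 05:15–14:00, 17:00–20:30.
03:30–07:15 meets the second set on 05:15–07:15.
08:30–10:45 meets the second set on 08:30–10:45.
14:45–15:30: no overlap with the second set.

05:15–07:15, 08:30–10:45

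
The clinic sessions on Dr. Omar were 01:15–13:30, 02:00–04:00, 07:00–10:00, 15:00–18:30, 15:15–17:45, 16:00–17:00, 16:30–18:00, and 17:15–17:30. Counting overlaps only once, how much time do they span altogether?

Merged: 01:15-13:30, 15:00-18:30.
Lengths: 12 h 15 min + 3 h 30 min = 15 h 45 min.

15 h 45 min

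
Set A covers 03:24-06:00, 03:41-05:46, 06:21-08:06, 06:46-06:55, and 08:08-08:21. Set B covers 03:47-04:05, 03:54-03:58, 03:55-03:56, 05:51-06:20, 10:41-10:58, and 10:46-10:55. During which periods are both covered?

03:47–04:05, 05:51–06:00

A, merged: 03:24–06:00, 06:21–08:06, 08:08–08:21.
B, merged: 03:47–04:05, 05:51–06:20, 10:41–10:58.
03:24–06:00 meets the second set on 03:47–04:05, 05:51–06:00.
06:21–08:06: no overlap with the second set.
08:08–08:21: no overlap with the second set.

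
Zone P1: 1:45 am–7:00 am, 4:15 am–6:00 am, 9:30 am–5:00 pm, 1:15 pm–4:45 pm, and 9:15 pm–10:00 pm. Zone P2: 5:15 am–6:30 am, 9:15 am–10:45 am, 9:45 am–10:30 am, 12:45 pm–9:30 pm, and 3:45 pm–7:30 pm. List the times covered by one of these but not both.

1:45 am-5:15 am, 6:30 am-7:00 am, 9:15 am-9:30 am, 10:45 am-12:45 pm, 5:00 pm-9:15 pm, 9:30 pm-10:00 pm

A, merged: 1:45 am-7:00 am, 9:30 am-5:00 pm, 9:15 pm-10:00 pm.
B, merged: 5:15 am-6:30 am, 9:15 am-10:45 am, 12:45 pm-9:30 pm.
A \ B = 1:45 am-5:15 am, 6:30 am-7:00 am, 10:45 am-12:45 pm, 9:30 pm-10:00 pm.
B \ A = 9:15 am-9:30 am, 5:00 pm-9:15 pm.
Union of the two gives the symmetric difference.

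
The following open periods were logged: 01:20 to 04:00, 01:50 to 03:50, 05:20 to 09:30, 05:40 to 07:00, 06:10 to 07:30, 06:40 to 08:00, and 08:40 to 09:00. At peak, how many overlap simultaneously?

4

Sweep endpoints in order; track running count of active intervals.
Peak of 4 reached at 06:40.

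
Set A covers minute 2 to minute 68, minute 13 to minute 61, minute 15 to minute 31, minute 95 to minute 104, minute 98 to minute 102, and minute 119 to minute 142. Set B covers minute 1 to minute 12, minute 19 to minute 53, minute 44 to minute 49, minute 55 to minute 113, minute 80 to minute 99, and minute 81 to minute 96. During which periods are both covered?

Merge the first list: minute 2 to minute 68, minute 95 to minute 104, minute 119 to minute 142.
Merge the second list: minute 1 to minute 12, minute 19 to minute 53, minute 55 to minute 113.
minute 2 to minute 68 meets the second set on minute 2 to minute 12, minute 19 to minute 53, minute 55 to minute 68.
minute 95 to minute 104 meets the second set on minute 95 to minute 104.
minute 119 to minute 142: no overlap with the second set.

minute 2 to minute 12, minute 19 to minute 53, minute 55 to minute 68, minute 95 to minute 104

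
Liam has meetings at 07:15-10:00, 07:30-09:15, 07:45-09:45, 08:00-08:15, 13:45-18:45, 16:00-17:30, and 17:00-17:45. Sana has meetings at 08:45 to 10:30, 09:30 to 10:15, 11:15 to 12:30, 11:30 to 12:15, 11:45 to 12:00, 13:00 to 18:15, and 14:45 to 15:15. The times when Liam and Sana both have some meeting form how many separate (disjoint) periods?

2

First set merges to 07:15–10:00, 13:45–18:45.
Second set merges to 08:45–10:30, 11:15–12:30, 13:00–18:15.
A ∩ B = 08:45–10:00, 13:45–18:15.
That is 2 disjoint pieces.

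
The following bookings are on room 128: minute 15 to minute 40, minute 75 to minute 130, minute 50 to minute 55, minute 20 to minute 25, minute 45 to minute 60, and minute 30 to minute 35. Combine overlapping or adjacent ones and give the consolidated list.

minute 15 to minute 40, minute 45 to minute 60, minute 75 to minute 130

Sort by start: minute 15 to minute 40, minute 20 to minute 25, minute 30 to minute 35, minute 45 to minute 60, minute 50 to minute 55, minute 75 to minute 130.
minute 20 to minute 25 overlaps/touches minute 15 to minute 40 → extend to minute 15 to minute 40.
minute 30 to minute 35 overlaps/touches minute 15 to minute 40 → extend to minute 15 to minute 40.
minute 45 to minute 60 is disjoint → start new block.
minute 50 to minute 55 overlaps/touches minute 45 to minute 60 → extend to minute 45 to minute 60.
minute 75 to minute 130 is disjoint → start new block.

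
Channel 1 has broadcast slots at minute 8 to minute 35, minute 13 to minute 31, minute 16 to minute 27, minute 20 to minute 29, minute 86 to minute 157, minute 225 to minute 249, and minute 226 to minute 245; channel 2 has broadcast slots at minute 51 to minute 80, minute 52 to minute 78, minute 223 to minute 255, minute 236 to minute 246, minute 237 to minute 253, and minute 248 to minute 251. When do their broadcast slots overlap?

minute 225 to minute 249

First set merges to minute 8 to minute 35, minute 86 to minute 157, minute 225 to minute 249.
Second set merges to minute 51 to minute 80, minute 223 to minute 255.
minute 8 to minute 35 falls entirely outside B.
minute 86 to minute 157 falls entirely outside B.
minute 225 to minute 249 overlaps B on minute 225 to minute 249.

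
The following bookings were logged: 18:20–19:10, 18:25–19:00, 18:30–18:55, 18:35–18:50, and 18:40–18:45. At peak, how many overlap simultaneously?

5

At 18:40, 5 of the intervals are simultaneously active.
No point has more.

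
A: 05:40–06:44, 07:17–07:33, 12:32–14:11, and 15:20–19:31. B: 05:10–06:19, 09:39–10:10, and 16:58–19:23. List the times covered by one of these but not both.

A \ B = 06:19–06:44, 07:17–07:33, 12:32–14:11, 15:20–16:58, 19:23–19:31.
B \ A = 05:10–05:40, 09:39–10:10.
Union of the two gives the symmetric difference.

05:10–05:40, 06:19–06:44, 07:17–07:33, 09:39–10:10, 12:32–14:11, 15:20–16:58, 19:23–19:31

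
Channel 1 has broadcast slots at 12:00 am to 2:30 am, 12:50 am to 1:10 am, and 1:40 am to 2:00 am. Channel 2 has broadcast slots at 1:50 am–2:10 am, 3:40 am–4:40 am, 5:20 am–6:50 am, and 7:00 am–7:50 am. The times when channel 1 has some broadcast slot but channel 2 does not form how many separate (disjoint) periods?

2

First set merges to 12:00 am-2:30 am.
A \ B = 12:00 am-1:50 am, 2:10 am-2:30 am.
That is 2 disjoint pieces.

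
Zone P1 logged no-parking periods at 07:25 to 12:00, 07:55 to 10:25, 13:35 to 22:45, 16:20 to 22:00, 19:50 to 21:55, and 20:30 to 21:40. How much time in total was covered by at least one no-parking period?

Merged: 07:25–12:00, 13:35–22:45.
Lengths: 4 h 35 min + 9 h 10 min = 13 h 45 min.

13 h 45 min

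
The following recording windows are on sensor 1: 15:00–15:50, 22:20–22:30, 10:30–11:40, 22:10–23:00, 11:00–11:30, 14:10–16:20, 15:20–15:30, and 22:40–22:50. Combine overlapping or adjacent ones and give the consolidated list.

Sort by start: 10:30–11:40, 11:00–11:30, 14:10–16:20, 15:00–15:50, 15:20–15:30, 22:10–23:00, 22:20–22:30, 22:40–22:50.
11:00–11:30 overlaps/touches 10:30–11:40 → extend to 10:30–11:40.
14:10–16:20 is disjoint → start new block.
15:00–15:50 overlaps/touches 14:10–16:20 → extend to 14:10–16:20.
15:20–15:30 overlaps/touches 14:10–16:20 → extend to 14:10–16:20.
22:10–23:00 is disjoint → start new block.
22:20–22:30 overlaps/touches 22:10–23:00 → extend to 22:10–23:00.
22:40–22:50 overlaps/touches 22:10–23:00 → extend to 22:10–23:00.

10:30–11:40, 14:10–16:20, 22:10–23:00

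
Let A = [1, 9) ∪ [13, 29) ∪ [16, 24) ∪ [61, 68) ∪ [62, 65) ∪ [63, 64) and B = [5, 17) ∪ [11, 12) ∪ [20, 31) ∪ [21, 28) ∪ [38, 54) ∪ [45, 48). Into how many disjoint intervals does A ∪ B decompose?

3

Merge the first list: [1, 9), [13, 29), [61, 68).
Merge the second list: [5, 17), [20, 31), [38, 54).
A ∪ B = [1, 31), [38, 54), [61, 68).
That is 3 disjoint pieces.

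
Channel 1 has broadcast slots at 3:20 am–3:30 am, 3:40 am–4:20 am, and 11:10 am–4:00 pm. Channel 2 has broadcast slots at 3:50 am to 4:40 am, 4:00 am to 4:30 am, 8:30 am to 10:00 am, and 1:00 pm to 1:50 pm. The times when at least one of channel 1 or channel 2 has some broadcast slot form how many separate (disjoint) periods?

4

Merge the second list: 3:50 am–4:40 am, 8:30 am–10:00 am, 1:00 pm–1:50 pm.
A ∪ B = 3:20 am–3:30 am, 3:40 am–4:40 am, 8:30 am–10:00 am, 11:10 am–4:00 pm.
That is 4 disjoint pieces.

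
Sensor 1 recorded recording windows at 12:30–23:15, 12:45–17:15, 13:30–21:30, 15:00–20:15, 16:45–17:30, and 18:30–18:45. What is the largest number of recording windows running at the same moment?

Sweep endpoints in order; track running count of active intervals.
Peak of 5 reached at 16:45.

5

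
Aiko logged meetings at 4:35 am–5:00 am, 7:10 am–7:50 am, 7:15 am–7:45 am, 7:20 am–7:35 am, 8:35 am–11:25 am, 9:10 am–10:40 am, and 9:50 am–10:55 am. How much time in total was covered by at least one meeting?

Merged: 4:35 am-5:00 am, 7:10 am-7:50 am, 8:35 am-11:25 am.
Lengths: 25 min + 40 min + 2 h 50 min = 3 h 55 min.

3 h 55 min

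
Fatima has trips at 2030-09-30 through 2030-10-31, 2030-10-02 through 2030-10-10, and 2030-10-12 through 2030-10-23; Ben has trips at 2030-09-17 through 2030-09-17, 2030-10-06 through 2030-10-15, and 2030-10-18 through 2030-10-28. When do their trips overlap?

First set merges to 2030-09-30 through 2030-10-31.
2030-09-30 through 2030-10-31 ∩ B → 2030-10-06 through 2030-10-15, 2030-10-18 through 2030-10-28.

2030-10-06 through 2030-10-15, 2030-10-18 through 2030-10-28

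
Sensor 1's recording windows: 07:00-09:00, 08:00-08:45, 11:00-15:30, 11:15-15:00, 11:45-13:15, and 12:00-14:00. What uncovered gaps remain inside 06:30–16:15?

After merging, the occupied span is 07:00–09:00, 11:00–15:30.
Gaps within 06:30–16:15: 06:30–07:00, 09:00–11:00, 15:30–16:15.

06:30–07:00, 09:00–11:00, 15:30–16:15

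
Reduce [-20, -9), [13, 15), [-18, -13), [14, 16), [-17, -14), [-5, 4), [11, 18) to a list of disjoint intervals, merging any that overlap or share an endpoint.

[-20, -9) ∪ [-5, 4) ∪ [11, 18)

Sort by start: [-20, -9), [-18, -13), [-17, -14), [-5, 4), [11, 18), [13, 15), [14, 16).
[-18, -13) overlaps/touches [-20, -9) → extend to [-20, -9).
[-17, -14) overlaps/touches [-20, -9) → extend to [-20, -9).
[-5, 4) is disjoint → start new block.
[11, 18) is disjoint → start new block.
[13, 15) overlaps/touches [11, 18) → extend to [11, 18).
[14, 16) overlaps/touches [11, 18) → extend to [11, 18).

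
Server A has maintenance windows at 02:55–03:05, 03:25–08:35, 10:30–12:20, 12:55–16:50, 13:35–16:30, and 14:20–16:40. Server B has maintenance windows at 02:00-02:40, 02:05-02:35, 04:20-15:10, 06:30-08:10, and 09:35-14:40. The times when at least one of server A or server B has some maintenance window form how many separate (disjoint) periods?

3

First set merges to 02:55-03:05, 03:25-08:35, 10:30-12:20, 12:55-16:50.
Second set merges to 02:00-02:40, 04:20-15:10.
A ∪ B = 02:00-02:40, 02:55-03:05, 03:25-16:50.
That is 3 disjoint pieces.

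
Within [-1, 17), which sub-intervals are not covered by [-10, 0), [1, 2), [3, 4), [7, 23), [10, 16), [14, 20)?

[0, 1) ∪ [2, 3) ∪ [4, 7)

After merging, the occupied span is [-10, 0), [1, 2), [3, 4), [7, 23).
Gaps within [-1, 17): [0, 1), [2, 3), [4, 7).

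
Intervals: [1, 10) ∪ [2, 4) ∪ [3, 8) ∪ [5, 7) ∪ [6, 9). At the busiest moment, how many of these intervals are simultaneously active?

At 6, 4 of the intervals are simultaneously active.
No point has more.

4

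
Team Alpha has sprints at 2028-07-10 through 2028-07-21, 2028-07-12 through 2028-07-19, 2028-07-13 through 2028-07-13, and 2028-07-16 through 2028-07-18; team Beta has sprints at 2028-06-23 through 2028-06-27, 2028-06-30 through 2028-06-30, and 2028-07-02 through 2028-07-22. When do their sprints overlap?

A, merged: 2028-07-10 through 2028-07-21.
2028-07-10 through 2028-07-21 overlaps B on 2028-07-10 through 2028-07-21.

2028-07-10 through 2028-07-21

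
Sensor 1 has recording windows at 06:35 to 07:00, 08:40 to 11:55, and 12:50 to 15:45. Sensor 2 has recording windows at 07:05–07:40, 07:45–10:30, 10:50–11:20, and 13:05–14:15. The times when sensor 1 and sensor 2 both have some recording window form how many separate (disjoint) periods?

3

A ∩ B = 08:40–10:30, 10:50–11:20, 13:05–14:15.
That is 3 disjoint pieces.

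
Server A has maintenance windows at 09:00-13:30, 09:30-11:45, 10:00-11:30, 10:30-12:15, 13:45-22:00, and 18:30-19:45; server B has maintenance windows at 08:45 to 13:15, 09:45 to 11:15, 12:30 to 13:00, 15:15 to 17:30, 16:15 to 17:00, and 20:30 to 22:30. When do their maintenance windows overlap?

09:00–13:15, 15:15–17:30, 20:30–22:00

Merge the first list: 09:00–13:30, 13:45–22:00.
Merge the second list: 08:45–13:15, 15:15–17:30, 20:30–22:30.
09:00–13:30 overlaps B on 09:00–13:15.
13:45–22:00 overlaps B on 15:15–17:30, 20:30–22:00.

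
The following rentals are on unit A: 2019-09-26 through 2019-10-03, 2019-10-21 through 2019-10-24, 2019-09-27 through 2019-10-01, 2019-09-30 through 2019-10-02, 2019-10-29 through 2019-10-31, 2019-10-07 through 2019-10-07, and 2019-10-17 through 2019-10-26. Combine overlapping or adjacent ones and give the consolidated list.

2019-09-26 through 2019-10-03, 2019-10-07 through 2019-10-07, 2019-10-17 through 2019-10-26, 2019-10-29 through 2019-10-31

Sort by start: 2019-09-26 through 2019-10-03, 2019-09-27 through 2019-10-01, 2019-09-30 through 2019-10-02, 2019-10-07 through 2019-10-07, 2019-10-17 through 2019-10-26, 2019-10-21 through 2019-10-24, 2019-10-29 through 2019-10-31.
2019-09-27 through 2019-10-01 overlaps/touches 2019-09-26 through 2019-10-03 → extend to 2019-09-26 through 2019-10-03.
2019-09-30 through 2019-10-02 overlaps/touches 2019-09-26 through 2019-10-03 → extend to 2019-09-26 through 2019-10-03.
2019-10-07 through 2019-10-07 is disjoint → start new block.
2019-10-17 through 2019-10-26 is disjoint → start new block.
2019-10-21 through 2019-10-24 overlaps/touches 2019-10-17 through 2019-10-26 → extend to 2019-10-17 through 2019-10-26.
2019-10-29 through 2019-10-31 is disjoint → start new block.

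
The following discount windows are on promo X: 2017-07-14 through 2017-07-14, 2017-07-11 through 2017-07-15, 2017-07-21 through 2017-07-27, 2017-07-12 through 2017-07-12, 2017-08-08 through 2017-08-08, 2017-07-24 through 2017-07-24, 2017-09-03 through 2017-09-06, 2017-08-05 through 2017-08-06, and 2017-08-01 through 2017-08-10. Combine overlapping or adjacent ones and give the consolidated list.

2017-07-11 through 2017-07-15, 2017-07-21 through 2017-07-27, 2017-08-01 through 2017-08-10, 2017-09-03 through 2017-09-06

Sort by start: 2017-07-11 through 2017-07-15, 2017-07-12 through 2017-07-12, 2017-07-14 through 2017-07-14, 2017-07-21 through 2017-07-27, 2017-07-24 through 2017-07-24, 2017-08-01 through 2017-08-10, 2017-08-05 through 2017-08-06, 2017-08-08 through 2017-08-08, 2017-09-03 through 2017-09-06.
2017-07-12 through 2017-07-12 overlaps/touches 2017-07-11 through 2017-07-15 → extend to 2017-07-11 through 2017-07-15.
2017-07-14 through 2017-07-14 overlaps/touches 2017-07-11 through 2017-07-15 → extend to 2017-07-11 through 2017-07-15.
2017-07-21 through 2017-07-27 is disjoint → start new block.
2017-07-24 through 2017-07-24 overlaps/touches 2017-07-21 through 2017-07-27 → extend to 2017-07-21 through 2017-07-27.
2017-08-01 through 2017-08-10 is disjoint → start new block.
2017-08-05 through 2017-08-06 overlaps/touches 2017-08-01 through 2017-08-10 → extend to 2017-08-01 through 2017-08-10.
2017-08-08 through 2017-08-08 overlaps/touches 2017-08-01 through 2017-08-10 → extend to 2017-08-01 through 2017-08-10.
2017-09-03 through 2017-09-06 is disjoint → start new block.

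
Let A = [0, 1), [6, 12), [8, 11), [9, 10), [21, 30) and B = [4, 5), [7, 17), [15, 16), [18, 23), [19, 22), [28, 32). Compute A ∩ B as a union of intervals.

Merge the first list: [0, 1), [6, 12), [21, 30).
Merge the second list: [4, 5), [7, 17), [18, 23), [28, 32).
[0, 1): no overlap with the second set.
[6, 12) meets the second set on [7, 12).
[21, 30) meets the second set on [21, 23), [28, 30).

[7, 12) ∪ [21, 23) ∪ [28, 30)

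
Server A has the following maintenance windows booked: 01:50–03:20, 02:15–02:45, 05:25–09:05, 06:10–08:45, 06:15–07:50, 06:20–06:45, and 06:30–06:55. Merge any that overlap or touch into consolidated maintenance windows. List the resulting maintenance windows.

02:15-02:45 overlaps/touches 01:50-03:20 → extend to 01:50-03:20.
05:25-09:05 is disjoint → start new block.
06:10-08:45 overlaps/touches 05:25-09:05 → extend to 05:25-09:05.
06:15-07:50 overlaps/touches 05:25-09:05 → extend to 05:25-09:05.
06:20-06:45 overlaps/touches 05:25-09:05 → extend to 05:25-09:05.
06:30-06:55 overlaps/touches 05:25-09:05 → extend to 05:25-09:05.

01:50-03:20, 05:25-09:05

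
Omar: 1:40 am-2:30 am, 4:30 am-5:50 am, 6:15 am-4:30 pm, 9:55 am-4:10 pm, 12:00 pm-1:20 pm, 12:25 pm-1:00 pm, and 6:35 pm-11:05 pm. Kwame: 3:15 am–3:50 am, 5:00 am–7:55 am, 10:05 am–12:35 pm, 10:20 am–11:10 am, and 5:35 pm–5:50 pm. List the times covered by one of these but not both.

First set merges to 1:40 am–2:30 am, 4:30 am–5:50 am, 6:15 am–4:30 pm, 6:35 pm–11:05 pm.
Second set merges to 3:15 am–3:50 am, 5:00 am–7:55 am, 10:05 am–12:35 pm, 5:35 pm–5:50 pm.
A but not B: 1:40 am–2:30 am, 4:30 am–5:00 am, 7:55 am–10:05 am, 12:35 pm–4:30 pm, 6:35 pm–11:05 pm.
B but not A: 3:15 am–3:50 am, 5:50 am–6:15 am, 5:35 pm–5:50 pm.
Combining gives A △ B.

1:40 am–2:30 am, 3:15 am–3:50 am, 4:30 am–5:00 am, 5:50 am–6:15 am, 7:55 am–10:05 am, 12:35 pm–4:30 pm, 5:35 pm–5:50 pm, 6:35 pm–11:05 pm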